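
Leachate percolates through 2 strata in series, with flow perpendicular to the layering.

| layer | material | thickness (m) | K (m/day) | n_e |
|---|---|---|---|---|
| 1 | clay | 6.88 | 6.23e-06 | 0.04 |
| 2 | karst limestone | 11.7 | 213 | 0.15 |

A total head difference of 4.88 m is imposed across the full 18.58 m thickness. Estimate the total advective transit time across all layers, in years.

With flow normal to the layers, continuity requires the same specific discharge q through every layer.
Σ(b_i/K_i) = 6.88/6.23e-06 + 11.7/213 = 1.104e+06 d.
q = Δh / Σ(b_i/K_i) = 4.88 / 1.104e+06 = 4.419e-06 m/day.
In each layer the seepage velocity is v_i = q/n_i, so the layer transit time is t_i = b_i·n_i / q:
  layer 1 (clay): t_1 = 6.88 × 0.04 / 4.419e-06 = 62277 d
  layer 2 (karst limestone): t_2 = 11.7 × 0.15 / 4.419e-06 = 3.972e+05 d
Total t = Σ t_i = 4.594e+05 days = 1258 years.

1260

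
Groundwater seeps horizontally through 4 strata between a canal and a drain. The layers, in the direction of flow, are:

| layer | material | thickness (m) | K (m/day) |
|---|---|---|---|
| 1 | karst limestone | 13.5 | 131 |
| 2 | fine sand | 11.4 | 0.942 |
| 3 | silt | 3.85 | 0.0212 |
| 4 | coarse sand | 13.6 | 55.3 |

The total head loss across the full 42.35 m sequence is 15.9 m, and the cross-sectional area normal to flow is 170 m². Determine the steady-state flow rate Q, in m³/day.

13.9

Flow is perpendicular to layering, so the layers act in series and the equivalent K is the thickness-weighted harmonic mean.
Total thickness L = 13.5 + 11.4 + 3.85 + 13.6 = 42.35 m.
Σ(b_i/K_i) = 13.5/131 + 11.4/0.942 + 3.85/0.0212 + 13.6/55.3 = 194.1 d.
K_eq = L / Σ(b_i/K_i) = 42.35 / 194.1 = 0.2182 m/day.
Q = K_eq · A · (Δh/L) = 0.2182 × 170 × (15.9/42.35) = 13.93 m³/day.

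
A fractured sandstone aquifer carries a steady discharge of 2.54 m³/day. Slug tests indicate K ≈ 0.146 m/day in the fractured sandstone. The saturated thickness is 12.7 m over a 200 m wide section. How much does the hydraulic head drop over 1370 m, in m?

Cross-sectional area A = 200 × 12.7 = 2540 m².
From Q = K·A·i, i = Q / (K·A) = 2.54 / (0.1460 × 2540) = 0.006849.
Head loss Δh = i · L = 0.006849 × 1370 = 9.384 m.

9.38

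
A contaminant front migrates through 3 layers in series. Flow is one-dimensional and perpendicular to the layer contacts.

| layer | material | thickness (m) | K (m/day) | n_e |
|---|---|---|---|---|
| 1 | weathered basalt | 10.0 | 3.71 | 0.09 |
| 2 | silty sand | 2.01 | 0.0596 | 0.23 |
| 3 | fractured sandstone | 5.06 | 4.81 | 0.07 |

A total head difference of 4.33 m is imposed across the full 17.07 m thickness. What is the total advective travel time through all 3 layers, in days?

With flow normal to the layers, continuity requires the same specific discharge q through every layer.
Σ(b_i/K_i) = 10.0/3.71 + 2.01/0.0596 + 5.06/4.81 = 37.47 d.
q = Δh / Σ(b_i/K_i) = 4.33 / 37.47 = 0.1156 m/day.
In each layer the seepage velocity is v_i = q/n_i, so the layer transit time is t_i = b_i·n_i / q:
  layer 1 (weathered basalt): t_1 = 10.0 × 0.09 / 0.1156 = 7.789 d
  layer 2 (silty sand): t_2 = 2.01 × 0.23 / 0.1156 = 4.001 d
  layer 3 (fractured sandstone): t_3 = 5.06 × 0.07 / 0.1156 = 3.065 d
Total t = Σ t_i = 14.85 days.

14.9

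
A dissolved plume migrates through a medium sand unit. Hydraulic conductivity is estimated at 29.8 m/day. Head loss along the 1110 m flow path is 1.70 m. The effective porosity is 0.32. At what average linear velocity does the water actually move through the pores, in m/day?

Hydraulic gradient i = Δh / L = 1.70 / 1110 = 0.001532.
Darcy flux q = K · i = 29.80 × 0.001532 = 0.04564 m/day.
Seepage velocity v = q / n_e = 0.04564 / 0.32 = 0.1426 m/day.

0.143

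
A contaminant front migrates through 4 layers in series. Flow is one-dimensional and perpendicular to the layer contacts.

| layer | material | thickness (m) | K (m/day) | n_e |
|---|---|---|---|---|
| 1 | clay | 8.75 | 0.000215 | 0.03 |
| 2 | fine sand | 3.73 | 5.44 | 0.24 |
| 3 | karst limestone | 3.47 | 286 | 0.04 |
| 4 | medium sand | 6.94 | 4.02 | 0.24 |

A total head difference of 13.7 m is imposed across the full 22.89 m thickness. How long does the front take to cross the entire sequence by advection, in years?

24.1

With flow normal to the layers, continuity requires the same specific discharge q through every layer.
Σ(b_i/K_i) = 8.75/0.000215 + 3.73/5.44 + 3.47/286 + 6.94/4.02 = 40700 d.
q = Δh / Σ(b_i/K_i) = 13.7 / 40700 = 0.0003366 m/day.
In each layer the seepage velocity is v_i = q/n_i, so the layer transit time is t_i = b_i·n_i / q:
  layer 1 (clay): t_1 = 8.75 × 0.03 / 0.0003366 = 779.8 d
  layer 2 (fine sand): t_2 = 3.73 × 0.24 / 0.0003366 = 2659 d
  layer 3 (karst limestone): t_3 = 3.47 × 0.04 / 0.0003366 = 412.3 d
  layer 4 (medium sand): t_4 = 6.94 × 0.24 / 0.0003366 = 4948 d
Total t = Σ t_i = 8800 days = 24.09 years.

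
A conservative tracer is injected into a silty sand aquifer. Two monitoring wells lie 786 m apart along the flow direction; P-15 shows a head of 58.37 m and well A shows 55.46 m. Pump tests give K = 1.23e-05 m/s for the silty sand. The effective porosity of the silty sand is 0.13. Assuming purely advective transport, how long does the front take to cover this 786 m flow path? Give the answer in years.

Convert K: 1.23e-05 m/s × 86400 = 1.063 m/day.
Hydraulic gradient i = (58.37 − 55.46) / 786 = 2.91 / 786 = 0.003702.
Darcy flux q = K · i = 1.063 × 0.003702 = 0.003934 m/day.
Seepage velocity v = q / n_e = 0.003934 / 0.13 = 0.03027 m/day.
Travel time t = L / v = 786 / 0.03027 = 25970 days = 71.10 years.

71.1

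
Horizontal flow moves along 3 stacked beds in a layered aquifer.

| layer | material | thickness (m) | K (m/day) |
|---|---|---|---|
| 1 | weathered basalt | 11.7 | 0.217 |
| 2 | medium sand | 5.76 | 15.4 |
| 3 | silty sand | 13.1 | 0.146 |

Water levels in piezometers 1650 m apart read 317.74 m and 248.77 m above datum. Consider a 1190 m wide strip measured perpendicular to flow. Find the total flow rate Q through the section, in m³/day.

4630

Flow is parallel to layering, so each bed carries its own Darcy discharge and the transmissivities add.
Σ(K_i·b_i) = 0.217×11.7 + 15.4×5.76 + 0.146×13.1 = 93.16 m²/day.
Hydraulic gradient i = (317.74 − 248.77) / 1650 = 68.97 / 1650 = 0.04180.
Q = Σ(K_i·b_i) · W · i = 93.16 × 1190 × 0.04180 = 4634 m³/day.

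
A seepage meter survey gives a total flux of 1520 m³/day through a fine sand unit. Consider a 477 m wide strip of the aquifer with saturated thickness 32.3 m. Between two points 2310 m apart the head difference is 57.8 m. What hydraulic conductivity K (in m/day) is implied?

Cross-sectional area A = 477 × 32.3 = 15407 m².
Hydraulic gradient i = Δh / L = 57.8 / 2310 = 0.02502.
From Q = K·A·i, K = Q / (A·i) = 1520 / (15407 × 0.02502) = 3.943 m/day.

3.94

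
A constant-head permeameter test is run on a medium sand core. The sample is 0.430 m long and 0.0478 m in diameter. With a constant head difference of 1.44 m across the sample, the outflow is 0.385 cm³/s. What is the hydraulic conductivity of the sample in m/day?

5.54

Cross-sectional area A = π·(d/2)² = π × (0.0478/2)² = 0.001795 m².
Convert discharge: 0.385 cm³/s = 3.850e-07 m³/s.
Darcy's law rearranged: K = Q·L / (A·Δh) = 3.850e-07 × 0.430 / (0.001795 × 1.44) = 6.407e-05 m/s = 5.535 m/day.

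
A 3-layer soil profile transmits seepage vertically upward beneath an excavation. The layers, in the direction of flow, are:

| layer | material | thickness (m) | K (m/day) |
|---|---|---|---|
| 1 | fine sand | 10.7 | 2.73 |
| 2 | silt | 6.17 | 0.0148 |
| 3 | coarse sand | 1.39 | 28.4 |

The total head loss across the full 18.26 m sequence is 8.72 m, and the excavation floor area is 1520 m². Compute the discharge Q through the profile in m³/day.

Flow is perpendicular to layering, so the layers act in series and the equivalent K is the thickness-weighted harmonic mean.
Total thickness L = 10.7 + 6.17 + 1.39 = 18.26 m.
Σ(b_i/K_i) = 10.7/2.73 + 6.17/0.0148 + 1.39/28.4 = 420.9 d.
K_eq = L / Σ(b_i/K_i) = 18.26 / 420.9 = 0.04339 m/day.
Q = K_eq · A · (Δh/L) = 0.04339 × 1520 × (8.72/18.26) = 31.49 m³/day.

31.5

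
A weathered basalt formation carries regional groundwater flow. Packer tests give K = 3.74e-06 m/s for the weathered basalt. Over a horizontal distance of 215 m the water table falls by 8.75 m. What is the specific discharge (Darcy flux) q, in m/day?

0.0132

Convert K: 3.74e-06 m/s × 86400 = 0.3231 m/day.
Hydraulic gradient i = Δh / L = 8.75 / 215 = 0.04070.
Specific discharge q = K · i = 0.3231 × 0.04070 = 0.01315 m/day.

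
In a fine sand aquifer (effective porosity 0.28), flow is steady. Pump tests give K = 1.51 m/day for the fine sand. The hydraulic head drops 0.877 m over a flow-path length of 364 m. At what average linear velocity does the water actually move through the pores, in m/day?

0.0130

Hydraulic gradient i = Δh / L = 0.877 / 364 = 0.002409.
Darcy flux q = K · i = 1.510 × 0.002409 = 0.003638 m/day.
Seepage velocity v = q / n_e = 0.003638 / 0.28 = 0.01299 m/day.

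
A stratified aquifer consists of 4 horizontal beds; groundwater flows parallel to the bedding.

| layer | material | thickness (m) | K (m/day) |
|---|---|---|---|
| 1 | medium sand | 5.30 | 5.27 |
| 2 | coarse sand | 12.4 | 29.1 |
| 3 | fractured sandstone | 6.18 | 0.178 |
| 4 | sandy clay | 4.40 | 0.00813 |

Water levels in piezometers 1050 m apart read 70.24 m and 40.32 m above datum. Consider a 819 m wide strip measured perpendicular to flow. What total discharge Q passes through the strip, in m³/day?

Flow is parallel to layering, so each bed carries its own Darcy discharge and the transmissivities add.
Σ(K_i·b_i) = 5.27×5.30 + 29.1×12.4 + 0.178×6.18 + 0.00813×4.40 = 389.9 m²/day.
Hydraulic gradient i = (70.24 − 40.32) / 1050 = 29.92 / 1050 = 0.02850.
Q = Σ(K_i·b_i) · W · i = 389.9 × 819 × 0.02850 = 9099 m³/day.

9100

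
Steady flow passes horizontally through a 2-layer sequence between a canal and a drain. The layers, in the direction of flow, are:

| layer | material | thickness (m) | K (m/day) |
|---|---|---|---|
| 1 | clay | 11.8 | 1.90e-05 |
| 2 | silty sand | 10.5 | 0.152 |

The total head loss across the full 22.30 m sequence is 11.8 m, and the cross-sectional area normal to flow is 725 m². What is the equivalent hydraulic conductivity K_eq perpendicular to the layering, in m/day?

Flow is perpendicular to layering, so the layers act in series and the equivalent K is the thickness-weighted harmonic mean.
Total thickness L = 11.8 + 10.5 = 22.30 m.
Σ(b_i/K_i) = 11.8/1.90e-05 + 10.5/0.152 = 6.211e+05 d.
K_eq = L / Σ(b_i/K_i) = 22.30 / 6.211e+05 = 3.590e-05 m/day.

3.59e-05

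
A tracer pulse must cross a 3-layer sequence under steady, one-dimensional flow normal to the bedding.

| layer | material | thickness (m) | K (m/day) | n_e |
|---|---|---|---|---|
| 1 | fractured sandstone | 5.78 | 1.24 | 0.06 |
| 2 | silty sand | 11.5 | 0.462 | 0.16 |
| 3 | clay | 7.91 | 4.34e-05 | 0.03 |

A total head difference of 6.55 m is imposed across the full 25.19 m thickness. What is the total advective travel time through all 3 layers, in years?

185

With flow normal to the layers, continuity requires the same specific discharge q through every layer.
Σ(b_i/K_i) = 5.78/1.24 + 11.5/0.462 + 7.91/4.34e-05 = 1.823e+05 d.
q = Δh / Σ(b_i/K_i) = 6.55 / 1.823e+05 = 3.593e-05 m/day.
In each layer the seepage velocity is v_i = q/n_i, so the layer transit time is t_i = b_i·n_i / q:
  layer 1 (fractured sandstone): t_1 = 5.78 × 0.06 / 3.593e-05 = 9652 d
  layer 2 (silty sand): t_2 = 11.5 × 0.16 / 3.593e-05 = 51208 d
  layer 3 (clay): t_3 = 7.91 × 0.03 / 3.593e-05 = 6604 d
Total t = Σ t_i = 67463 days = 184.7 years.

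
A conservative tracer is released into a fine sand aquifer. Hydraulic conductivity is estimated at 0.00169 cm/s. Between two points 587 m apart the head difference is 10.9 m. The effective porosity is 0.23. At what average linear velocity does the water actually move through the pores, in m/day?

Convert K: 0.00169 cm/s × 864 = 1.460 m/day.
Hydraulic gradient i = Δh / L = 10.9 / 587 = 0.01857.
Darcy flux q = K · i = 1.460 × 0.01857 = 0.02711 m/day.
Seepage velocity v = q / n_e = 0.02711 / 0.23 = 0.1179 m/day.

0.118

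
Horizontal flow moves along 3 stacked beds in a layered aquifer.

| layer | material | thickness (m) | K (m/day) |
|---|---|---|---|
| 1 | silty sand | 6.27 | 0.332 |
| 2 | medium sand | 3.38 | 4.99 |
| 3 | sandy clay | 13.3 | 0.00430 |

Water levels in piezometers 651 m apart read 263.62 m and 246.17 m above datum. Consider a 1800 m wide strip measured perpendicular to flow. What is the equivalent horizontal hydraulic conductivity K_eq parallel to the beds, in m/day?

0.828

Flow is parallel to layering, so each bed carries its own Darcy discharge and the transmissivities add.
Σ(K_i·b_i) = 0.332×6.27 + 4.99×3.38 + 0.00430×13.3 = 19.01 m²/day.
Total thickness b = 22.95 m, so K_eq = Σ(K_i·b_i)/b = 0.8281 m/day.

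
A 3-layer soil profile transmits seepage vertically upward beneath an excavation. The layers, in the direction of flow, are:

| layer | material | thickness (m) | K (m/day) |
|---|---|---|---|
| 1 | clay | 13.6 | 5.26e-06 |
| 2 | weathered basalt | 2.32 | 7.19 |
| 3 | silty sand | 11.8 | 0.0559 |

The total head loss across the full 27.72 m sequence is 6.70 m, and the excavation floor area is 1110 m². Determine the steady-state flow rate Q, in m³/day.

0.00288

Flow is perpendicular to layering, so the layers act in series and the equivalent K is the thickness-weighted harmonic mean.
Total thickness L = 13.6 + 2.32 + 11.8 = 27.72 m.
Σ(b_i/K_i) = 13.6/5.26e-06 + 2.32/7.19 + 11.8/0.0559 = 2.586e+06 d.
K_eq = L / Σ(b_i/K_i) = 27.72 / 2.586e+06 = 1.072e-05 m/day.
Q = K_eq · A · (Δh/L) = 1.072e-05 × 1110 × (6.70/27.72) = 0.002876 m³/day.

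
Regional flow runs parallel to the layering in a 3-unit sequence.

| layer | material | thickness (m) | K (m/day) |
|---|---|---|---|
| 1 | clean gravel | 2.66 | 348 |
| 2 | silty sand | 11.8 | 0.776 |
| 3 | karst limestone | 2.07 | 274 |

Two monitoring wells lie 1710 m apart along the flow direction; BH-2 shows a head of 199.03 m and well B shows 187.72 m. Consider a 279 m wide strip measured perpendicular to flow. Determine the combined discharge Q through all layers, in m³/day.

2770

Flow is parallel to layering, so each bed carries its own Darcy discharge and the transmissivities add.
Σ(K_i·b_i) = 348×2.66 + 0.776×11.8 + 274×2.07 = 1502 m²/day.
Hydraulic gradient i = (199.03 − 187.72) / 1710 = 11.31 / 1710 = 0.006614.
Q = Σ(K_i·b_i) · W · i = 1502 × 279 × 0.006614 = 2772 m³/day.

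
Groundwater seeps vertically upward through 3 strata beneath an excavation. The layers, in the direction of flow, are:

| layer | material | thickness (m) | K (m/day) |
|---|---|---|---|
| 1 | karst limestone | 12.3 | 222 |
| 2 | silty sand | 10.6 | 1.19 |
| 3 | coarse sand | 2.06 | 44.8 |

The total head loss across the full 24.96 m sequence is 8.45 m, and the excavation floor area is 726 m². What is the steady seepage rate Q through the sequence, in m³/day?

681

Flow is perpendicular to layering, so the layers act in series and the equivalent K is the thickness-weighted harmonic mean.
Total thickness L = 12.3 + 10.6 + 2.06 = 24.96 m.
Σ(b_i/K_i) = 12.3/222 + 10.6/1.19 + 2.06/44.8 = 9.009 d.
K_eq = L / Σ(b_i/K_i) = 24.96 / 9.009 = 2.771 m/day.
Q = K_eq · A · (Δh/L) = 2.771 × 726 × (8.45/24.96) = 681.0 m³/day.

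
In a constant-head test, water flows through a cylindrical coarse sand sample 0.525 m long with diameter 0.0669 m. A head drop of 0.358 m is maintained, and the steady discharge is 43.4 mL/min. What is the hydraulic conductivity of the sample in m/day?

26.1

Cross-sectional area A = π·(d/2)² = π × (0.0669/2)² = 0.003515 m².
Convert discharge: 43.4 mL/min = 7.233e-07 m³/s.
Darcy's law rearranged: K = Q·L / (A·Δh) = 7.233e-07 × 0.525 / (0.003515 × 0.358) = 0.0003018 m/s = 26.07 m/day.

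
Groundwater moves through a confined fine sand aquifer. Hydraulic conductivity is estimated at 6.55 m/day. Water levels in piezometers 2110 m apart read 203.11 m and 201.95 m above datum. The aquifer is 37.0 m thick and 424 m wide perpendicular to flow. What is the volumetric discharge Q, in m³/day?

56.5

Cross-sectional area A = 424 × 37.0 = 15688 m².
Hydraulic gradient i = (203.11 − 201.95) / 2110 = 1.16 / 2110 = 0.0005498.
Darcy's law: Q = K · A · i = 6.550 × 15688 × 0.0005498 = 56.49 m³/day.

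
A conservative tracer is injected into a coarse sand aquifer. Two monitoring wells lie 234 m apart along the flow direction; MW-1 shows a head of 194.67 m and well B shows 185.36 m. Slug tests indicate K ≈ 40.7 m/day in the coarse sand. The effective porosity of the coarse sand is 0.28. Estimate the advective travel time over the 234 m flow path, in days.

40.5

Hydraulic gradient i = (194.67 − 185.36) / 234 = 9.31 / 234 = 0.03979.
Darcy flux q = K · i = 40.70 × 0.03979 = 1.619 m/day.
Seepage velocity v = q / n_e = 1.619 / 0.28 = 5.783 m/day.
Travel time t = L / v = 234 / 5.783 = 40.46 days.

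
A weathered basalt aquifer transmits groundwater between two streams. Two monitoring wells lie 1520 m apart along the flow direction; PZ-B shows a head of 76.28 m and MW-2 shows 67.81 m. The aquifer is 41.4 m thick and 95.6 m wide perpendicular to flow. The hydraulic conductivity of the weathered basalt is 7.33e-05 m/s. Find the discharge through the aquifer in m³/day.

140

Convert K: 7.33e-05 m/s × 86400 = 6.333 m/day.
Cross-sectional area A = 95.6 × 41.4 = 3958 m².
Hydraulic gradient i = (76.28 − 67.81) / 1520 = 8.47 / 1520 = 0.005572.
Darcy's law: Q = K · A · i = 6.333 × 3958 × 0.005572 = 139.7 m³/day.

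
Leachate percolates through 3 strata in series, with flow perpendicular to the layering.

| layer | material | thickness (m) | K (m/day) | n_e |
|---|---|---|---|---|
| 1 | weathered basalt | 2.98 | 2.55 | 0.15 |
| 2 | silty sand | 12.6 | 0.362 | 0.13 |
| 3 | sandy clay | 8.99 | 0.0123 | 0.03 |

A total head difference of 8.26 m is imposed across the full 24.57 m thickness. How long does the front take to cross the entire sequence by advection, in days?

With flow normal to the layers, continuity requires the same specific discharge q through every layer.
Σ(b_i/K_i) = 2.98/2.55 + 12.6/0.362 + 8.99/0.0123 = 766.9 d.
q = Δh / Σ(b_i/K_i) = 8.26 / 766.9 = 0.01077 m/day.
In each layer the seepage velocity is v_i = q/n_i, so the layer transit time is t_i = b_i·n_i / q:
  layer 1 (weathered basalt): t_1 = 2.98 × 0.15 / 0.01077 = 41.50 d
  layer 2 (silty sand): t_2 = 12.6 × 0.13 / 0.01077 = 152.1 d
  layer 3 (sandy clay): t_3 = 8.99 × 0.03 / 0.01077 = 25.04 d
Total t = Σ t_i = 218.6 days.

219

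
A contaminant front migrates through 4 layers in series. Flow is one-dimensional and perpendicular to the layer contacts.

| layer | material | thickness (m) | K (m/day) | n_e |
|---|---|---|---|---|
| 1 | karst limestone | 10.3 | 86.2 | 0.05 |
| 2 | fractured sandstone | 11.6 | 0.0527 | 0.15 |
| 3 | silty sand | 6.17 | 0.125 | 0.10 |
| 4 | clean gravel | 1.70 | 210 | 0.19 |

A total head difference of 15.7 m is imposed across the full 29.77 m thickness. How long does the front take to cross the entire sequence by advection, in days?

With flow normal to the layers, continuity requires the same specific discharge q through every layer.
Σ(b_i/K_i) = 10.3/86.2 + 11.6/0.0527 + 6.17/0.125 + 1.70/210 = 269.6 d.
q = Δh / Σ(b_i/K_i) = 15.7 / 269.6 = 0.05823 m/day.
In each layer the seepage velocity is v_i = q/n_i, so the layer transit time is t_i = b_i·n_i / q:
  layer 1 (karst limestone): t_1 = 10.3 × 0.05 / 0.05823 = 8.844 d
  layer 2 (fractured sandstone): t_2 = 11.6 × 0.15 / 0.05823 = 29.88 d
  layer 3 (silty sand): t_3 = 6.17 × 0.10 / 0.05823 = 10.60 d
  layer 4 (clean gravel): t_4 = 1.70 × 0.19 / 0.05823 = 5.547 d
Total t = Σ t_i = 54.86 days.

54.9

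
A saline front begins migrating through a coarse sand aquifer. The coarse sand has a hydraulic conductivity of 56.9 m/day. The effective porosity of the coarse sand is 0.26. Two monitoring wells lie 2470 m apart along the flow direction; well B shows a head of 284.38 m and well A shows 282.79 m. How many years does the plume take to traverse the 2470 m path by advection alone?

Hydraulic gradient i = (284.38 − 282.79) / 2470 = 1.59 / 2470 = 0.0006437.
Darcy flux q = K · i = 56.90 × 0.0006437 = 0.03663 m/day.
Seepage velocity v = q / n_e = 0.03663 / 0.26 = 0.1409 m/day.
Travel time t = L / v = 2470 / 0.1409 = 17533 days = 48.00 years.

48.0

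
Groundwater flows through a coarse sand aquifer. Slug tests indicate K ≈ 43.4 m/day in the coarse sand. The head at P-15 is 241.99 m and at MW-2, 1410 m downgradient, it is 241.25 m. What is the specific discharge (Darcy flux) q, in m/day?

Hydraulic gradient i = (241.99 − 241.25) / 1410 = 0.74 / 1410 = 0.0005248.
Specific discharge q = K · i = 43.40 × 0.0005248 = 0.02278 m/day.

0.0228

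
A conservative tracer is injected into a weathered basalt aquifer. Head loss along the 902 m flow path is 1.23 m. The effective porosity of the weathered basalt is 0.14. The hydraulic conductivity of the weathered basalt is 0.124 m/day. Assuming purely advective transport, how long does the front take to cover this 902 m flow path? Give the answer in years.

2040

Hydraulic gradient i = Δh / L = 1.23 / 902 = 0.001364.
Darcy flux q = K · i = 0.1240 × 0.001364 = 0.0001691 m/day.
Seepage velocity v = q / n_e = 0.0001691 / 0.14 = 0.001208 m/day.
Travel time t = L / v = 902 / 0.001208 = 7.468e+05 days = 2045 years.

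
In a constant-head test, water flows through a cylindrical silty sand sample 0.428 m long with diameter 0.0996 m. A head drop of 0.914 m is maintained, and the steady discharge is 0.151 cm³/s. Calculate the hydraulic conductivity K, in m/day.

0.784

Cross-sectional area A = π·(d/2)² = π × (0.0996/2)² = 0.007791 m².
Convert discharge: 0.151 cm³/s = 1.510e-07 m³/s.
Darcy's law rearranged: K = Q·L / (A·Δh) = 1.510e-07 × 0.428 / (0.007791 × 0.914) = 9.075e-06 m/s = 0.7841 m/day.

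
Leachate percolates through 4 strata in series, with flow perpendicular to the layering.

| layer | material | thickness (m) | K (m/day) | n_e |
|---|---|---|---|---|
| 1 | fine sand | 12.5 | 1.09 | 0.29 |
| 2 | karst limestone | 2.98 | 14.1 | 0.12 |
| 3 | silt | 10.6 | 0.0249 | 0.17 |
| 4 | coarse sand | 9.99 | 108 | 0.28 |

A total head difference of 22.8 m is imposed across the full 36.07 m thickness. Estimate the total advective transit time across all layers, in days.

165

With flow normal to the layers, continuity requires the same specific discharge q through every layer.
Σ(b_i/K_i) = 12.5/1.09 + 2.98/14.1 + 10.6/0.0249 + 9.99/108 = 437.5 d.
q = Δh / Σ(b_i/K_i) = 22.8 / 437.5 = 0.05212 m/day.
In each layer the seepage velocity is v_i = q/n_i, so the layer transit time is t_i = b_i·n_i / q:
  layer 1 (fine sand): t_1 = 12.5 × 0.29 / 0.05212 = 69.55 d
  layer 2 (karst limestone): t_2 = 2.98 × 0.12 / 0.05212 = 6.861 d
  layer 3 (silt): t_3 = 10.6 × 0.17 / 0.05212 = 34.58 d
  layer 4 (coarse sand): t_4 = 9.99 × 0.28 / 0.05212 = 53.67 d
Total t = Σ t_i = 164.7 days.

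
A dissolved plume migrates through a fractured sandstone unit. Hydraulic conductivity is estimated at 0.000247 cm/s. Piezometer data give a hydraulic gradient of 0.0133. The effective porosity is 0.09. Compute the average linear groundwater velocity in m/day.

Convert K: 0.000247 cm/s × 864 = 0.2134 m/day.
Hydraulic gradient i = 0.0133.
Darcy flux q = K · i = 0.2134 × 0.01330 = 0.002838 m/day.
Seepage velocity v = q / n_e = 0.002838 / 0.09 = 0.03154 m/day.

0.0315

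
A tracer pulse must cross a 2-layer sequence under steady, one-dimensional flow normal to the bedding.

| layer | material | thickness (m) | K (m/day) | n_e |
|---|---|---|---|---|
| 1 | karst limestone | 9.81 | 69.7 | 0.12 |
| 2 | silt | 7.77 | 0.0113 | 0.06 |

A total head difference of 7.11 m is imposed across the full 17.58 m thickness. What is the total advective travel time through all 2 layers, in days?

With flow normal to the layers, continuity requires the same specific discharge q through every layer.
Σ(b_i/K_i) = 9.81/69.7 + 7.77/0.0113 = 687.8 d.
q = Δh / Σ(b_i/K_i) = 7.11 / 687.8 = 0.01034 m/day.
In each layer the seepage velocity is v_i = q/n_i, so the layer transit time is t_i = b_i·n_i / q:
  layer 1 (karst limestone): t_1 = 9.81 × 0.12 / 0.01034 = 113.9 d
  layer 2 (silt): t_2 = 7.77 × 0.06 / 0.01034 = 45.10 d
Total t = Σ t_i = 159.0 days.

159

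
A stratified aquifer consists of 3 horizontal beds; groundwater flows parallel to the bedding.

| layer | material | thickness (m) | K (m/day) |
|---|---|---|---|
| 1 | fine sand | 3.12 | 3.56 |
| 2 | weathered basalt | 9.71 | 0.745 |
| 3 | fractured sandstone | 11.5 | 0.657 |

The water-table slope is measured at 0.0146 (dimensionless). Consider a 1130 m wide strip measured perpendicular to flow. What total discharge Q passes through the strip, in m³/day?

427

Flow is parallel to layering, so each bed carries its own Darcy discharge and the transmissivities add.
Σ(K_i·b_i) = 3.56×3.12 + 0.745×9.71 + 0.657×11.5 = 25.90 m²/day.
Hydraulic gradient i = 0.0146.
Q = Σ(K_i·b_i) · W · i = 25.90 × 1130 × 0.01460 = 427.2 m³/day.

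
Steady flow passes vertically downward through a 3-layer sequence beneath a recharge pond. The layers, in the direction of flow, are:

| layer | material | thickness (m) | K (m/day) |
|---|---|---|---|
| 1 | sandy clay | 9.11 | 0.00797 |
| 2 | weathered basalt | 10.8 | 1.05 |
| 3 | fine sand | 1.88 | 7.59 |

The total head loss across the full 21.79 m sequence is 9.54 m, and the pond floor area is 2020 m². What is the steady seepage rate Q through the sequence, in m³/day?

Flow is perpendicular to layering, so the layers act in series and the equivalent K is the thickness-weighted harmonic mean.
Total thickness L = 9.11 + 10.8 + 1.88 = 21.79 m.
Σ(b_i/K_i) = 9.11/0.00797 + 10.8/1.05 + 1.88/7.59 = 1154 d.
K_eq = L / Σ(b_i/K_i) = 21.79 / 1154 = 0.01889 m/day.
Q = K_eq · A · (Δh/L) = 0.01889 × 2020 × (9.54/21.79) = 16.71 m³/day.

16.7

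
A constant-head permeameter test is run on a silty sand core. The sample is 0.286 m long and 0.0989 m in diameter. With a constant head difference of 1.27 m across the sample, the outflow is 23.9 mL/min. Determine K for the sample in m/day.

Cross-sectional area A = π·(d/2)² = π × (0.0989/2)² = 0.007682 m².
Convert discharge: 23.9 mL/min = 3.983e-07 m³/s.
Darcy's law rearranged: K = Q·L / (A·Δh) = 3.983e-07 × 0.286 / (0.007682 × 1.27) = 1.168e-05 m/s = 1.009 m/day.

1.01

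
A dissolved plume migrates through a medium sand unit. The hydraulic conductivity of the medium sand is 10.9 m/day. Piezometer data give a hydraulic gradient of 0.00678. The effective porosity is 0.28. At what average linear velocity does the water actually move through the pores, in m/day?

Hydraulic gradient i = 0.00678.
Darcy flux q = K · i = 10.90 × 0.006780 = 0.07390 m/day.
Seepage velocity v = q / n_e = 0.07390 / 0.28 = 0.2639 m/day.

0.264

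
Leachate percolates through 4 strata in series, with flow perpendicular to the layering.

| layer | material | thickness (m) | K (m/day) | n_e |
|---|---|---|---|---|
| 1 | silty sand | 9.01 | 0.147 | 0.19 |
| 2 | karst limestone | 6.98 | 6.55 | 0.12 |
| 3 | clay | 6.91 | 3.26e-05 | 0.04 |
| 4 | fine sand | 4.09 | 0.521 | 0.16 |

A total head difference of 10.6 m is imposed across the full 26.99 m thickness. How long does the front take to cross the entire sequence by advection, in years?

With flow normal to the layers, continuity requires the same specific discharge q through every layer.
Σ(b_i/K_i) = 9.01/0.147 + 6.98/6.55 + 6.91/3.26e-05 + 4.09/0.521 = 2.120e+05 d.
q = Δh / Σ(b_i/K_i) = 10.6 / 2.120e+05 = 4.999e-05 m/day.
In each layer the seepage velocity is v_i = q/n_i, so the layer transit time is t_i = b_i·n_i / q:
  layer 1 (silty sand): t_1 = 9.01 × 0.19 / 4.999e-05 = 34243 d
  layer 2 (karst limestone): t_2 = 6.98 × 0.12 / 4.999e-05 = 16755 d
  layer 3 (clay): t_3 = 6.91 × 0.04 / 4.999e-05 = 5529 d
  layer 4 (fine sand): t_4 = 4.09 × 0.16 / 4.999e-05 = 13090 d
Total t = Σ t_i = 69617 days = 190.6 years.

191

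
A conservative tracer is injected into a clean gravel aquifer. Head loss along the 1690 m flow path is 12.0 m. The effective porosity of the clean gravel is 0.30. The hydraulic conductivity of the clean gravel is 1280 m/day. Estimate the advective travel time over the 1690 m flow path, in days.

55.8

Hydraulic gradient i = Δh / L = 12.0 / 1690 = 0.007101.
Darcy flux q = K · i = 1280 × 0.007101 = 9.089 m/day.
Seepage velocity v = q / n_e = 9.089 / 0.30 = 30.30 m/day.
Travel time t = L / v = 1690 / 30.30 = 55.78 days.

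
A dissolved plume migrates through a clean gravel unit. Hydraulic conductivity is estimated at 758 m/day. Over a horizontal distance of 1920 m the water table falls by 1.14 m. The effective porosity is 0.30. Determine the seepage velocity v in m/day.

1.50

Hydraulic gradient i = Δh / L = 1.14 / 1920 = 0.0005937.
Darcy flux q = K · i = 758.0 × 0.0005937 = 0.4501 m/day.
Seepage velocity v = q / n_e = 0.4501 / 0.30 = 1.500 m/day.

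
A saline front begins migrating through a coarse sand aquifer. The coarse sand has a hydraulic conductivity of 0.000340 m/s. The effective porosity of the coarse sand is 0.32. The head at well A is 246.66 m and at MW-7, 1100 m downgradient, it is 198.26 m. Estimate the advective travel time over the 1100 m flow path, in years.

0.746

Convert K: 0.000340 m/s × 86400 = 29.38 m/day.
Hydraulic gradient i = (246.66 − 198.26) / 1100 = 48.4 / 1100 = 0.04400.
Darcy flux q = K · i = 29.38 × 0.04400 = 1.293 m/day.
Seepage velocity v = q / n_e = 1.293 / 0.32 = 4.039 m/day.
Travel time t = L / v = 1100 / 4.039 = 272.3 days = 0.7456 years.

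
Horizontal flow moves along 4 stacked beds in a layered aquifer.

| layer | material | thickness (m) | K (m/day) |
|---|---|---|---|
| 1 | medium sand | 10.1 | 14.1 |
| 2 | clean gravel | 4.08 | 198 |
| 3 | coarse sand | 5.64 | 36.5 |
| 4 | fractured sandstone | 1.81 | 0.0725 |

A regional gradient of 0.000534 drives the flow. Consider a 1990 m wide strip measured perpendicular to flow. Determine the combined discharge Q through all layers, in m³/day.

1230

Flow is parallel to layering, so each bed carries its own Darcy discharge and the transmissivities add.
Σ(K_i·b_i) = 14.1×10.1 + 198×4.08 + 36.5×5.64 + 0.0725×1.81 = 1156 m²/day.
Hydraulic gradient i = 0.000534.
Q = Σ(K_i·b_i) · W · i = 1156 × 1990 × 0.0005340 = 1229 m³/day.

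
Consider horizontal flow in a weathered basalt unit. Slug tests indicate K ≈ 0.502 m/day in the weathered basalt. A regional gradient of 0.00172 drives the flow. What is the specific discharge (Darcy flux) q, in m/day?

0.000863

Hydraulic gradient i = 0.00172.
Specific discharge q = K · i = 0.5020 × 0.001720 = 0.0008634 m/day.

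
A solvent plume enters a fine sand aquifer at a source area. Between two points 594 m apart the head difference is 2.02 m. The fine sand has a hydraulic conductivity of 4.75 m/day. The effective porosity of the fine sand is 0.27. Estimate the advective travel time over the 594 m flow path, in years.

27.2

Hydraulic gradient i = Δh / L = 2.02 / 594 = 0.003401.
Darcy flux q = K · i = 4.750 × 0.003401 = 0.01615 m/day.
Seepage velocity v = q / n_e = 0.01615 / 0.27 = 0.05983 m/day.
Travel time t = L / v = 594 / 0.05983 = 9929 days = 27.18 years.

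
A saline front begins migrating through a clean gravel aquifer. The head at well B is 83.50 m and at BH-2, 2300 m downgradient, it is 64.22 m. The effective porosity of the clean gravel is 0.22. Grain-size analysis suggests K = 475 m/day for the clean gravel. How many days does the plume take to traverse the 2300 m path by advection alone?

127

Hydraulic gradient i = (83.50 − 64.22) / 2300 = 19.28 / 2300 = 0.008383.
Darcy flux q = K · i = 475.0 × 0.008383 = 3.982 m/day.
Seepage velocity v = q / n_e = 3.982 / 0.22 = 18.10 m/day.
Travel time t = L / v = 2300 / 18.10 = 127.1 days.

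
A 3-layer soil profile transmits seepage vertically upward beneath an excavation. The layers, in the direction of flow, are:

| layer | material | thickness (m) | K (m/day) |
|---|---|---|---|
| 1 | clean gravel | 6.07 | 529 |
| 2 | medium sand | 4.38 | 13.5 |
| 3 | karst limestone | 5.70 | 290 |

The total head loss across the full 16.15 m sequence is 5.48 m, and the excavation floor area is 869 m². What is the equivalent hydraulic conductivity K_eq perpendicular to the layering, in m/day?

45.4

Flow is perpendicular to layering, so the layers act in series and the equivalent K is the thickness-weighted harmonic mean.
Total thickness L = 6.07 + 4.38 + 5.70 = 16.15 m.
Σ(b_i/K_i) = 6.07/529 + 4.38/13.5 + 5.70/290 = 0.3556 d.
K_eq = L / Σ(b_i/K_i) = 16.15 / 0.3556 = 45.42 m/day.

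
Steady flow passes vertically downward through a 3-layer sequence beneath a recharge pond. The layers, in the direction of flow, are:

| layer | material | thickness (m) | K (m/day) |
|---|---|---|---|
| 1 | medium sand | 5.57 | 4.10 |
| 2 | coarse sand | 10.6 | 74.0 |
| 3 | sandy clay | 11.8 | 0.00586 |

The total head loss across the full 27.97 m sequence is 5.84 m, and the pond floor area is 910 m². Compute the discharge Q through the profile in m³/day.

Flow is perpendicular to layering, so the layers act in series and the equivalent K is the thickness-weighted harmonic mean.
Total thickness L = 5.57 + 10.6 + 11.8 = 27.97 m.
Σ(b_i/K_i) = 5.57/4.10 + 10.6/74.0 + 11.8/0.00586 = 2015 d.
K_eq = L / Σ(b_i/K_i) = 27.97 / 2015 = 0.01388 m/day.
Q = K_eq · A · (Δh/L) = 0.01388 × 910 × (5.84/27.97) = 2.637 m³/day.

2.64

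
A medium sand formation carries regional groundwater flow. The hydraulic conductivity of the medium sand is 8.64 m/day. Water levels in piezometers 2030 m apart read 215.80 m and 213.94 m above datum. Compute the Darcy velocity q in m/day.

Hydraulic gradient i = (215.80 − 213.94) / 2030 = 1.86 / 2030 = 0.0009163.
Specific discharge q = K · i = 8.640 × 0.0009163 = 0.007916 m/day.

0.00792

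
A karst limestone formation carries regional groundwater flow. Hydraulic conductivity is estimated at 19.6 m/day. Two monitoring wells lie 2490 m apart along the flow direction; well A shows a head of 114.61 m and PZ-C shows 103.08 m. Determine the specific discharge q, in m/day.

0.0908

Hydraulic gradient i = (114.61 − 103.08) / 2490 = 11.53 / 2490 = 0.004631.
Specific discharge q = K · i = 19.60 × 0.004631 = 0.09076 m/day.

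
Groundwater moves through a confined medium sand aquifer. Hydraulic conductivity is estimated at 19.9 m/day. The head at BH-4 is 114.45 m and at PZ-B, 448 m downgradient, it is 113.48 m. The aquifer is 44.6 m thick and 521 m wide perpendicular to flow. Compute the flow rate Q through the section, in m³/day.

1000

Cross-sectional area A = 521 × 44.6 = 23237 m².
Hydraulic gradient i = (114.45 − 113.48) / 448 = 0.97 / 448 = 0.002165.
Darcy's law: Q = K · A · i = 19.90 × 23237 × 0.002165 = 1001 m³/day.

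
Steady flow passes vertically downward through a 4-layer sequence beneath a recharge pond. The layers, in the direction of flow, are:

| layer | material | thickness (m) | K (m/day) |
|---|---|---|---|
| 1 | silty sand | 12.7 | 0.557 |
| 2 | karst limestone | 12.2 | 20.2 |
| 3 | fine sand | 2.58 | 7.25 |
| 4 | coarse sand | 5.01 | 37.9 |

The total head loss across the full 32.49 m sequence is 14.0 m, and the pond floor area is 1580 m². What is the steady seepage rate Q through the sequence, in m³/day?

Flow is perpendicular to layering, so the layers act in series and the equivalent K is the thickness-weighted harmonic mean.
Total thickness L = 12.7 + 12.2 + 2.58 + 5.01 = 32.49 m.
Σ(b_i/K_i) = 12.7/0.557 + 12.2/20.2 + 2.58/7.25 + 5.01/37.9 = 23.89 d.
K_eq = L / Σ(b_i/K_i) = 32.49 / 23.89 = 1.360 m/day.
Q = K_eq · A · (Δh/L) = 1.360 × 1580 × (14.0/32.49) = 925.8 m³/day.

926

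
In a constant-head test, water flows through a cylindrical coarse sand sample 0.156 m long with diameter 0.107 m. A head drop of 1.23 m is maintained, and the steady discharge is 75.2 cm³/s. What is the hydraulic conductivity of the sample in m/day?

91.6

Cross-sectional area A = π·(d/2)² = π × (0.107/2)² = 0.008992 m².
Convert discharge: 75.2 cm³/s = 7.520e-05 m³/s.
Darcy's law rearranged: K = Q·L / (A·Δh) = 7.520e-05 × 0.156 / (0.008992 × 1.23) = 0.001061 m/s = 91.64 m/day.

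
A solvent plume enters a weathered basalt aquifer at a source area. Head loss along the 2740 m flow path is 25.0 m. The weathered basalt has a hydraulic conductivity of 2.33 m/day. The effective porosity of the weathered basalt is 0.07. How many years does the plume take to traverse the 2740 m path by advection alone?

24.7

Hydraulic gradient i = Δh / L = 25.0 / 2740 = 0.009124.
Darcy flux q = K · i = 2.330 × 0.009124 = 0.02126 m/day.
Seepage velocity v = q / n_e = 0.02126 / 0.07 = 0.3037 m/day.
Travel time t = L / v = 2740 / 0.3037 = 9022 days = 24.70 years.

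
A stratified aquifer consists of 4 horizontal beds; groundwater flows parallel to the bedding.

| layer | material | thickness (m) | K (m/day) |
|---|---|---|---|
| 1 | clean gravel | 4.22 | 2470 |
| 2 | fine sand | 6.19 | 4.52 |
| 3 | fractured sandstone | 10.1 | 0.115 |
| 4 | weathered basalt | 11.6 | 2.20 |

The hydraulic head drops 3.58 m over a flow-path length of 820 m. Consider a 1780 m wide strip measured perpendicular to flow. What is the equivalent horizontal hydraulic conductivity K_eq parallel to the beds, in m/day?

Flow is parallel to layering, so each bed carries its own Darcy discharge and the transmissivities add.
Σ(K_i·b_i) = 2470×4.22 + 4.52×6.19 + 0.115×10.1 + 2.20×11.6 = 10478 m²/day.
Total thickness b = 32.11 m, so K_eq = Σ(K_i·b_i)/b = 326.3 m/day.

326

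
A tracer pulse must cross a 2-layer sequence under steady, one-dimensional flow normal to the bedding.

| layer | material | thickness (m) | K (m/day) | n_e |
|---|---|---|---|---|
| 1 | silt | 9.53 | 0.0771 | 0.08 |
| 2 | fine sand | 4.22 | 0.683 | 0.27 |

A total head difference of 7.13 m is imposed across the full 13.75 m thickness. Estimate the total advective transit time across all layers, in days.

34.6

With flow normal to the layers, continuity requires the same specific discharge q through every layer.
Σ(b_i/K_i) = 9.53/0.0771 + 4.22/0.683 = 129.8 d.
q = Δh / Σ(b_i/K_i) = 7.13 / 129.8 = 0.05494 m/day.
In each layer the seepage velocity is v_i = q/n_i, so the layer transit time is t_i = b_i·n_i / q:
  layer 1 (silt): t_1 = 9.53 × 0.08 / 0.05494 = 13.88 d
  layer 2 (fine sand): t_2 = 4.22 × 0.27 / 0.05494 = 20.74 d
Total t = Σ t_i = 34.62 days.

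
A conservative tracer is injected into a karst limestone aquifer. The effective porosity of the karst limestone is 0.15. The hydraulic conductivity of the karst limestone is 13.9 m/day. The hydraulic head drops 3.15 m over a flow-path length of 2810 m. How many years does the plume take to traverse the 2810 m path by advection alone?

Hydraulic gradient i = Δh / L = 3.15 / 2810 = 0.001121.
Darcy flux q = K · i = 13.90 × 0.001121 = 0.01558 m/day.
Seepage velocity v = q / n_e = 0.01558 / 0.15 = 0.1039 m/day.
Travel time t = L / v = 2810 / 0.1039 = 27051 days = 74.06 years.

74.1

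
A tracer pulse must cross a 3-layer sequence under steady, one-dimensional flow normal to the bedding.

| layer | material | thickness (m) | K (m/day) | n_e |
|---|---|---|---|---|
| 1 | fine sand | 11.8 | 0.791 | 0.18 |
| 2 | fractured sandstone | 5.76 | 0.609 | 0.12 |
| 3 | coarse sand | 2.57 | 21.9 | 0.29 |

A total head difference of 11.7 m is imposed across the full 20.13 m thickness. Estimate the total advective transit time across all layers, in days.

With flow normal to the layers, continuity requires the same specific discharge q through every layer.
Σ(b_i/K_i) = 11.8/0.791 + 5.76/0.609 + 2.57/21.9 = 24.49 d.
q = Δh / Σ(b_i/K_i) = 11.7 / 24.49 = 0.4777 m/day.
In each layer the seepage velocity is v_i = q/n_i, so the layer transit time is t_i = b_i·n_i / q:
  layer 1 (fine sand): t_1 = 11.8 × 0.18 / 0.4777 = 4.446 d
  layer 2 (fractured sandstone): t_2 = 5.76 × 0.12 / 0.4777 = 1.447 d
  layer 3 (coarse sand): t_3 = 2.57 × 0.29 / 0.4777 = 1.560 d
Total t = Σ t_i = 7.454 days.

7.45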